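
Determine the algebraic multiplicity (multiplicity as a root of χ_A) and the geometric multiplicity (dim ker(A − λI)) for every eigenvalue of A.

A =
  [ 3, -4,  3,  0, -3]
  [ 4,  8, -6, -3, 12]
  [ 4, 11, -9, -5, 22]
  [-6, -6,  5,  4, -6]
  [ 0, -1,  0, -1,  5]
λ = 1: alg = 2, geom = 1; λ = 3: alg = 3, geom = 1

Step 1 — factor the characteristic polynomial to read off the algebraic multiplicities:
  χ_A(x) = (x - 3)^3*(x - 1)^2

Step 2 — compute geometric multiplicities via the rank-nullity identity g(λ) = n − rank(A − λI):
  rank(A − (1)·I) = 4, so dim ker(A − (1)·I) = n − 4 = 1
  rank(A − (3)·I) = 4, so dim ker(A − (3)·I) = n − 4 = 1

Summary:
  λ = 1: algebraic multiplicity = 2, geometric multiplicity = 1
  λ = 3: algebraic multiplicity = 3, geometric multiplicity = 1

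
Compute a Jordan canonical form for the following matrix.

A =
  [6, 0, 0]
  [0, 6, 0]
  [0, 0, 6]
J_1(6) ⊕ J_1(6) ⊕ J_1(6)

The characteristic polynomial is
  det(x·I − A) = x^3 - 18*x^2 + 108*x - 216 = (x - 6)^3

Eigenvalues and multiplicities (the geometric multiplicity of λ is n − rank(A − λI), which equals the number of Jordan blocks for λ):
  λ = 6: algebraic multiplicity = 3, geometric multiplicity = 3

Determining the block sizes for each eigenvalue:
  λ = 6: gm = am = 3, so every block has size 1 → block sizes [1, 1, 1]

Assembling the blocks gives a Jordan form
J =
  [6, 0, 0]
  [0, 6, 0]
  [0, 0, 6]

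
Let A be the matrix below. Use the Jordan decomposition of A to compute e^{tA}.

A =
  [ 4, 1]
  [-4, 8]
e^{tA} =
  [-2*t*exp(6*t) + exp(6*t), t*exp(6*t)]
  [-4*t*exp(6*t), 2*t*exp(6*t) + exp(6*t)]

Strategy: write A = P · J · P⁻¹ where J is a Jordan canonical form, so e^{tA} = P · e^{tJ} · P⁻¹, and e^{tJ} can be computed block-by-block.

A has Jordan form
J =
  [6, 1]
  [0, 6]
(up to reordering of blocks).

Per-block formulas:
  For a 2×2 Jordan block J_2(6): exp(t · J_2(6)) = e^(6t)·(I + t·N), where N is the 2×2 nilpotent shift.

After assembling e^{tJ} and conjugating by P, we get:

e^{tA} =
  [-2*t*exp(6*t) + exp(6*t), t*exp(6*t)]
  [-4*t*exp(6*t), 2*t*exp(6*t) + exp(6*t)]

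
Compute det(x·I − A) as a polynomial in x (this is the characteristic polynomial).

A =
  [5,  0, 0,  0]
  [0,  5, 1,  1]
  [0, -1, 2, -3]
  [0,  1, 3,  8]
x^4 - 20*x^3 + 150*x^2 - 500*x + 625

Expanding det(x·I − A) (e.g. by cofactor expansion or by noting that A is similar to its Jordan form J, which has the same characteristic polynomial as A) gives
  χ_A(x) = x^4 - 20*x^3 + 150*x^2 - 500*x + 625
which factors as (x - 5)^4. The eigenvalues (with algebraic multiplicities) are λ = 5 with multiplicity 4.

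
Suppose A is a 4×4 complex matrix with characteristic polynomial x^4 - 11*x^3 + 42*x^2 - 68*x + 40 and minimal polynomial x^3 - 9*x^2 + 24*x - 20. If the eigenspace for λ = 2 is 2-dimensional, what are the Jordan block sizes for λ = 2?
Block sizes for λ = 2: [2, 1]

Step 1 — from the characteristic polynomial, algebraic multiplicity of λ = 2 is 3. From dim ker(A − (2)·I) = 2, there are exactly 2 Jordan blocks for λ = 2.
Step 2 — from the minimal polynomial, the factor (x − 2)^2 tells us the largest block for λ = 2 has size 2.
Step 3 — with total size 3, 2 blocks, and largest block 2, the block sizes (in nonincreasing order) are [2, 1].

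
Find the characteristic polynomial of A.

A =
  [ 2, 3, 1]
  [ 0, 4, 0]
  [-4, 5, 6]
x^3 - 12*x^2 + 48*x - 64

Expanding det(x·I − A) (e.g. by cofactor expansion or by noting that A is similar to its Jordan form J, which has the same characteristic polynomial as A) gives
  χ_A(x) = x^3 - 12*x^2 + 48*x - 64
which factors as (x - 4)^3. The eigenvalues (with algebraic multiplicities) are λ = 4 with multiplicity 3.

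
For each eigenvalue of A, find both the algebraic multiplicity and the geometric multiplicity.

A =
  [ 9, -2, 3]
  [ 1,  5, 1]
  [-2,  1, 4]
λ = 6: alg = 3, geom = 1

Step 1 — factor the characteristic polynomial to read off the algebraic multiplicities:
  χ_A(x) = (x - 6)^3

Step 2 — compute geometric multiplicities via the rank-nullity identity g(λ) = n − rank(A − λI):
  rank(A − (6)·I) = 2, so dim ker(A − (6)·I) = n − 2 = 1

Summary:
  λ = 6: algebraic multiplicity = 3, geometric multiplicity = 1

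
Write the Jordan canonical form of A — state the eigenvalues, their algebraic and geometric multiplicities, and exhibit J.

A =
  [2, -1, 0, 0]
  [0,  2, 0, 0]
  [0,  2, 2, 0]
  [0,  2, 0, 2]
J_2(2) ⊕ J_1(2) ⊕ J_1(2)

The characteristic polynomial is
  det(x·I − A) = x^4 - 8*x^3 + 24*x^2 - 32*x + 16 = (x - 2)^4

Eigenvalues and multiplicities (the geometric multiplicity of λ is n − rank(A − λI), which equals the number of Jordan blocks for λ):
  λ = 2: algebraic multiplicity = 4, geometric multiplicity = 3

Determining the block sizes for each eigenvalue:
  λ = 2: 3 blocks summing to 4 forces exactly one block of size 2 and the rest size 1 → block sizes [2, 1, 1]

Assembling the blocks gives a Jordan form
J =
  [2, 1, 0, 0]
  [0, 2, 0, 0]
  [0, 0, 2, 0]
  [0, 0, 0, 2]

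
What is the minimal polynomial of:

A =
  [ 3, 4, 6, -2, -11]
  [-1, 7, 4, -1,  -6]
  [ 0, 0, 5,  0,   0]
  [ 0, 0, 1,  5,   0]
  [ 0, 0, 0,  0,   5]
x^3 - 15*x^2 + 75*x - 125

The characteristic polynomial is χ_A(x) = (x - 5)^5, so the eigenvalues are known. The minimal polynomial is
  m_A(x) = Π_λ (x − λ)^{k_λ}
where k_λ is the size of the *largest* Jordan block for λ (equivalently, the smallest k with (A − λI)^k v = 0 for every generalised eigenvector v of λ).

  λ = 5: largest Jordan block has size 3, contributing (x − 5)^3

So m_A(x) = (x - 5)^3 = x^3 - 15*x^2 + 75*x - 125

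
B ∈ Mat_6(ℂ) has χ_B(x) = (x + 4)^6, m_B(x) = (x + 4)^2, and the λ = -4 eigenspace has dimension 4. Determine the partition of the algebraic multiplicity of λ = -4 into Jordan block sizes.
Block sizes for λ = -4: [2, 2, 1, 1]

Step 1 — from the characteristic polynomial, algebraic multiplicity of λ = -4 is 6. From dim ker(B − (-4)·I) = 4, there are exactly 4 Jordan blocks for λ = -4.
Step 2 — from the minimal polynomial, the factor (x + 4)^2 tells us the largest block for λ = -4 has size 2.
Step 3 — with total size 6, 4 blocks, and largest block 2, the block sizes (in nonincreasing order) are [2, 2, 1, 1].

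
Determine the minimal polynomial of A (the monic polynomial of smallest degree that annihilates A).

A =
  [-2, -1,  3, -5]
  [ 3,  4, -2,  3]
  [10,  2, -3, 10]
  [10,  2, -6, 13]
x^3 - 9*x^2 + 27*x - 27

The characteristic polynomial is χ_A(x) = (x - 3)^4, so the eigenvalues are known. The minimal polynomial is
  m_A(x) = Π_λ (x − λ)^{k_λ}
where k_λ is the size of the *largest* Jordan block for λ (equivalently, the smallest k with (A − λI)^k v = 0 for every generalised eigenvector v of λ).

  λ = 3: largest Jordan block has size 3, contributing (x − 3)^3

So m_A(x) = (x - 3)^3 = x^3 - 9*x^2 + 27*x - 27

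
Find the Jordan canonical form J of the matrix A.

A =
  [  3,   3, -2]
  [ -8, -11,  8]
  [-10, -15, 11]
J_2(1) ⊕ J_1(1)

The characteristic polynomial is
  det(x·I − A) = x^3 - 3*x^2 + 3*x - 1 = (x - 1)^3

Eigenvalues and multiplicities (the geometric multiplicity of λ is n − rank(A − λI), which equals the number of Jordan blocks for λ):
  λ = 1: algebraic multiplicity = 3, geometric multiplicity = 2

Determining the block sizes for each eigenvalue:
  λ = 1: 2 blocks summing to 3 forces exactly one block of size 2 and the rest size 1 → block sizes [2, 1]

Assembling the blocks gives a Jordan form
J =
  [1, 1, 0]
  [0, 1, 0]
  [0, 0, 1]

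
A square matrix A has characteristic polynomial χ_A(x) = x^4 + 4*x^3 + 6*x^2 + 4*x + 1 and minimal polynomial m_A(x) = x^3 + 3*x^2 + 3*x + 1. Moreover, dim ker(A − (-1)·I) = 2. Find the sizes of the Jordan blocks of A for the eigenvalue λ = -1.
Block sizes for λ = -1: [3, 1]

Step 1 — from the characteristic polynomial, algebraic multiplicity of λ = -1 is 4. From dim ker(A − (-1)·I) = 2, there are exactly 2 Jordan blocks for λ = -1.
Step 2 — from the minimal polynomial, the factor (x + 1)^3 tells us the largest block for λ = -1 has size 3.
Step 3 — with total size 4, 2 blocks, and largest block 3, the block sizes (in nonincreasing order) are [3, 1].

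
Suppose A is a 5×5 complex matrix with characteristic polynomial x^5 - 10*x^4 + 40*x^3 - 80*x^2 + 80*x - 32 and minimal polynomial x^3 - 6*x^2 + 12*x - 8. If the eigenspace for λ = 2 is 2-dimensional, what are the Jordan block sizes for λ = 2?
Block sizes for λ = 2: [3, 2]

Step 1 — from the characteristic polynomial, algebraic multiplicity of λ = 2 is 5. From dim ker(A − (2)·I) = 2, there are exactly 2 Jordan blocks for λ = 2.
Step 2 — from the minimal polynomial, the factor (x − 2)^3 tells us the largest block for λ = 2 has size 3.
Step 3 — with total size 5, 2 blocks, and largest block 3, the block sizes (in nonincreasing order) are [3, 2].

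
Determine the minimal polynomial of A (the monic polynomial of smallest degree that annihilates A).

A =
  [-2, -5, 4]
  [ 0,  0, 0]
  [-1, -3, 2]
x^3

The characteristic polynomial is χ_A(x) = x^3, so the eigenvalues are known. The minimal polynomial is
  m_A(x) = Π_λ (x − λ)^{k_λ}
where k_λ is the size of the *largest* Jordan block for λ (equivalently, the smallest k with (A − λI)^k v = 0 for every generalised eigenvector v of λ).

  λ = 0: largest Jordan block has size 3, contributing (x − 0)^3

So m_A(x) = x^3 = x^3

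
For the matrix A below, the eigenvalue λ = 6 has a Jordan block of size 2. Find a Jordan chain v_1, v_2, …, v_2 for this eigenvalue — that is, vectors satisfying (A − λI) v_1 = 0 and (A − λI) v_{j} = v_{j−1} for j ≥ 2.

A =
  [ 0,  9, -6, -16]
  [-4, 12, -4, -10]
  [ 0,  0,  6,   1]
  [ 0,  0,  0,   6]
A Jordan chain for λ = 6 of length 2:
v_1 = (-6, -4, 0, 0)ᵀ
v_2 = (1, 0, 0, 0)ᵀ

Let N = A − (6)·I. We want v_2 with N^2 v_2 = 0 but N^1 v_2 ≠ 0; then v_{j-1} := N · v_j for j = 2, …, 2.

Pick v_2 = (1, 0, 0, 0)ᵀ.
Then v_1 = N · v_2 = (-6, -4, 0, 0)ᵀ.

Sanity check: (A − (6)·I) v_1 = (0, 0, 0, 0)ᵀ = 0. ✓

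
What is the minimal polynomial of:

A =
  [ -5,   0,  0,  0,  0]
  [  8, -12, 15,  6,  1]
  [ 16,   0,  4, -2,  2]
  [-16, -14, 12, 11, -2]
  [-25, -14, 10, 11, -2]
x^3 + x^2 - 16*x + 20

The characteristic polynomial is χ_A(x) = (x - 2)^3*(x + 5)^2, so the eigenvalues are known. The minimal polynomial is
  m_A(x) = Π_λ (x − λ)^{k_λ}
where k_λ is the size of the *largest* Jordan block for λ (equivalently, the smallest k with (A − λI)^k v = 0 for every generalised eigenvector v of λ).

  λ = -5: largest Jordan block has size 1, contributing (x + 5)
  λ = 2: largest Jordan block has size 2, contributing (x − 2)^2

So m_A(x) = (x - 2)^2*(x + 5) = x^3 + x^2 - 16*x + 20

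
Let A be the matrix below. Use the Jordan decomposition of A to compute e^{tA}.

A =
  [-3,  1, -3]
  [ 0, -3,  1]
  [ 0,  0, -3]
e^{tA} =
  [exp(-3*t), t*exp(-3*t), t^2*exp(-3*t)/2 - 3*t*exp(-3*t)]
  [0, exp(-3*t), t*exp(-3*t)]
  [0, 0, exp(-3*t)]

Strategy: write A = P · J · P⁻¹ where J is a Jordan canonical form, so e^{tA} = P · e^{tJ} · P⁻¹, and e^{tJ} can be computed block-by-block.

A has Jordan form
J =
  [-3,  1,  0]
  [ 0, -3,  1]
  [ 0,  0, -3]
(up to reordering of blocks).

Per-block formulas:
  For a 3×3 Jordan block J_3(-3): exp(t · J_3(-3)) = e^(-3t)·(I + t·N + (t^2/2)·N^2), where N is the 3×3 nilpotent shift.

After assembling e^{tJ} and conjugating by P, we get:

e^{tA} =
  [exp(-3*t), t*exp(-3*t), t^2*exp(-3*t)/2 - 3*t*exp(-3*t)]
  [0, exp(-3*t), t*exp(-3*t)]
  [0, 0, exp(-3*t)]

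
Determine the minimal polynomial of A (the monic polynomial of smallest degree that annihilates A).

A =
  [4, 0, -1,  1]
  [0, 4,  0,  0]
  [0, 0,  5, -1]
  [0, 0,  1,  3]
x^2 - 8*x + 16

The characteristic polynomial is χ_A(x) = (x - 4)^4, so the eigenvalues are known. The minimal polynomial is
  m_A(x) = Π_λ (x − λ)^{k_λ}
where k_λ is the size of the *largest* Jordan block for λ (equivalently, the smallest k with (A − λI)^k v = 0 for every generalised eigenvector v of λ).

  λ = 4: largest Jordan block has size 2, contributing (x − 4)^2

So m_A(x) = (x - 4)^2 = x^2 - 8*x + 16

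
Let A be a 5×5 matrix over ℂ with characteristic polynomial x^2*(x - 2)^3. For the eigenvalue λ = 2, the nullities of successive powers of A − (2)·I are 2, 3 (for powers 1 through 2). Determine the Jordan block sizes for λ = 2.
Block sizes for λ = 2: [2, 1]

From the dimensions of kernels of powers, the number of Jordan blocks of size at least j is d_j − d_{j−1} where d_j = dim ker(N^j) (with d_0 = 0). Computing the differences gives [2, 1].
The number of blocks of size exactly k is (#blocks of size ≥ k) − (#blocks of size ≥ k + 1), so the partition is: 1 block(s) of size 1, 1 block(s) of size 2.
In nonincreasing order the block sizes are [2, 1].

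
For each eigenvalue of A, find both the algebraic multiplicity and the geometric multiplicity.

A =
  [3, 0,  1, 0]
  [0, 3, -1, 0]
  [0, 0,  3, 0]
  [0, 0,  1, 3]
λ = 3: alg = 4, geom = 3

Step 1 — factor the characteristic polynomial to read off the algebraic multiplicities:
  χ_A(x) = (x - 3)^4

Step 2 — compute geometric multiplicities via the rank-nullity identity g(λ) = n − rank(A − λI):
  rank(A − (3)·I) = 1, so dim ker(A − (3)·I) = n − 1 = 3

Summary:
  λ = 3: algebraic multiplicity = 4, geometric multiplicity = 3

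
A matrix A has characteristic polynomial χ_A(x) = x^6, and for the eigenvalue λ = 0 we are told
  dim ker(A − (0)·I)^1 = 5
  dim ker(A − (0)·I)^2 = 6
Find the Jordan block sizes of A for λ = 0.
Block sizes for λ = 0: [2, 1, 1, 1, 1]

From the dimensions of kernels of powers, the number of Jordan blocks of size at least j is d_j − d_{j−1} where d_j = dim ker(N^j) (with d_0 = 0). Computing the differences gives [5, 1].
The number of blocks of size exactly k is (#blocks of size ≥ k) − (#blocks of size ≥ k + 1), so the partition is: 4 block(s) of size 1, 1 block(s) of size 2.
In nonincreasing order the block sizes are [2, 1, 1, 1, 1].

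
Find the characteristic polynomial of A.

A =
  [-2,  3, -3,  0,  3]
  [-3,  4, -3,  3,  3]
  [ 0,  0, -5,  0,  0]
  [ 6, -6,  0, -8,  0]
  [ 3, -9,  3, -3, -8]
x^5 + 19*x^4 + 139*x^3 + 485*x^2 + 800*x + 500

Expanding det(x·I − A) (e.g. by cofactor expansion or by noting that A is similar to its Jordan form J, which has the same characteristic polynomial as A) gives
  χ_A(x) = x^5 + 19*x^4 + 139*x^3 + 485*x^2 + 800*x + 500
which factors as (x + 2)^2*(x + 5)^3. The eigenvalues (with algebraic multiplicities) are λ = -5 with multiplicity 3, λ = -2 with multiplicity 2.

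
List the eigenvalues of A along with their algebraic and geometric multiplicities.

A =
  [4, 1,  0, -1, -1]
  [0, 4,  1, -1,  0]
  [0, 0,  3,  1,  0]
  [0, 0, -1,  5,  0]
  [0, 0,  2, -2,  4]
λ = 4: alg = 5, geom = 3

Step 1 — factor the characteristic polynomial to read off the algebraic multiplicities:
  χ_A(x) = (x - 4)^5

Step 2 — compute geometric multiplicities via the rank-nullity identity g(λ) = n − rank(A − λI):
  rank(A − (4)·I) = 2, so dim ker(A − (4)·I) = n − 2 = 3

Summary:
  λ = 4: algebraic multiplicity = 5, geometric multiplicity = 3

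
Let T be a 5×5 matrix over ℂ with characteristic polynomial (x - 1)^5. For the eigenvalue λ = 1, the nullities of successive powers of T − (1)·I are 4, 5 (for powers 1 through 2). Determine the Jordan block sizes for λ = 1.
Block sizes for λ = 1: [2, 1, 1, 1]

From the dimensions of kernels of powers, the number of Jordan blocks of size at least j is d_j − d_{j−1} where d_j = dim ker(N^j) (with d_0 = 0). Computing the differences gives [4, 1].
The number of blocks of size exactly k is (#blocks of size ≥ k) − (#blocks of size ≥ k + 1), so the partition is: 3 block(s) of size 1, 1 block(s) of size 2.
In nonincreasing order the block sizes are [2, 1, 1, 1].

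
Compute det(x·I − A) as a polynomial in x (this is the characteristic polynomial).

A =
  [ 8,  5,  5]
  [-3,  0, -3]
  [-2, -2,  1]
x^3 - 9*x^2 + 27*x - 27

Expanding det(x·I − A) (e.g. by cofactor expansion or by noting that A is similar to its Jordan form J, which has the same characteristic polynomial as A) gives
  χ_A(x) = x^3 - 9*x^2 + 27*x - 27
which factors as (x - 3)^3. The eigenvalues (with algebraic multiplicities) are λ = 3 with multiplicity 3.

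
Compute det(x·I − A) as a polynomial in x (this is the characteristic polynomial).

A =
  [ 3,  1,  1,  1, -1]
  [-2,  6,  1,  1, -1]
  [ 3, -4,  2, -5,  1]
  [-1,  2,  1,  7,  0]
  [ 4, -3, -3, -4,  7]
x^5 - 25*x^4 + 250*x^3 - 1250*x^2 + 3125*x - 3125

Expanding det(x·I − A) (e.g. by cofactor expansion or by noting that A is similar to its Jordan form J, which has the same characteristic polynomial as A) gives
  χ_A(x) = x^5 - 25*x^4 + 250*x^3 - 1250*x^2 + 3125*x - 3125
which factors as (x - 5)^5. The eigenvalues (with algebraic multiplicities) are λ = 5 with multiplicity 5.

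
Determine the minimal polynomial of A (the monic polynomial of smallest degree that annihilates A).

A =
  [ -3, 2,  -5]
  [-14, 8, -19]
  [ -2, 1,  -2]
x^3 - 3*x^2 + 3*x - 1

The characteristic polynomial is χ_A(x) = (x - 1)^3, so the eigenvalues are known. The minimal polynomial is
  m_A(x) = Π_λ (x − λ)^{k_λ}
where k_λ is the size of the *largest* Jordan block for λ (equivalently, the smallest k with (A − λI)^k v = 0 for every generalised eigenvector v of λ).

  λ = 1: largest Jordan block has size 3, contributing (x − 1)^3

So m_A(x) = (x - 1)^3 = x^3 - 3*x^2 + 3*x - 1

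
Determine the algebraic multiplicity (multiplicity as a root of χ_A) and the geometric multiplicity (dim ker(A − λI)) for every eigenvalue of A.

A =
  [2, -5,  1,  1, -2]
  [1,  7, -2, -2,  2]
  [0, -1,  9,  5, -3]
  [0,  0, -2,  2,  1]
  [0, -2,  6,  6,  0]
λ = 4: alg = 5, geom = 2

Step 1 — factor the characteristic polynomial to read off the algebraic multiplicities:
  χ_A(x) = (x - 4)^5

Step 2 — compute geometric multiplicities via the rank-nullity identity g(λ) = n − rank(A − λI):
  rank(A − (4)·I) = 3, so dim ker(A − (4)·I) = n − 3 = 2

Summary:
  λ = 4: algebraic multiplicity = 5, geometric multiplicity = 2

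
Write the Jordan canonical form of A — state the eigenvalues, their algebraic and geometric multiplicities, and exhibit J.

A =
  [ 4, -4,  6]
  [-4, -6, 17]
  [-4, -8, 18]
J_1(4) ⊕ J_2(6)

The characteristic polynomial is
  det(x·I − A) = x^3 - 16*x^2 + 84*x - 144 = (x - 6)^2*(x - 4)

Eigenvalues and multiplicities (the geometric multiplicity of λ is n − rank(A − λI), which equals the number of Jordan blocks for λ):
  λ = 4: algebraic multiplicity = 1, geometric multiplicity = 1
  λ = 6: algebraic multiplicity = 2, geometric multiplicity = 1

Determining the block sizes for each eigenvalue:
  λ = 4: one block (gm = 1), so the single block has size am = 1 → block sizes [1]
  λ = 6: one block (gm = 1), so the single block has size am = 2 → block sizes [2]

Assembling the blocks gives a Jordan form
J =
  [4, 0, 0]
  [0, 6, 1]
  [0, 0, 6]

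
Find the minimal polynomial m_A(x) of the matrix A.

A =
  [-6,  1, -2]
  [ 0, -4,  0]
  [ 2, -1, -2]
x^2 + 8*x + 16

The characteristic polynomial is χ_A(x) = (x + 4)^3, so the eigenvalues are known. The minimal polynomial is
  m_A(x) = Π_λ (x − λ)^{k_λ}
where k_λ is the size of the *largest* Jordan block for λ (equivalently, the smallest k with (A − λI)^k v = 0 for every generalised eigenvector v of λ).

  λ = -4: largest Jordan block has size 2, contributing (x + 4)^2

So m_A(x) = (x + 4)^2 = x^2 + 8*x + 16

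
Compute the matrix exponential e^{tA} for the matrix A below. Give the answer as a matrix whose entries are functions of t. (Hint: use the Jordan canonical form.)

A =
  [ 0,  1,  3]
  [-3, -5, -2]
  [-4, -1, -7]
e^{tA} =
  [t^2*exp(-4*t)/2 + 4*t*exp(-4*t) + exp(-4*t), t*exp(-4*t), t^2*exp(-4*t)/2 + 3*t*exp(-4*t)]
  [-t^2*exp(-4*t)/2 - 3*t*exp(-4*t), -t*exp(-4*t) + exp(-4*t), -t^2*exp(-4*t)/2 - 2*t*exp(-4*t)]
  [-t^2*exp(-4*t)/2 - 4*t*exp(-4*t), -t*exp(-4*t), -t^2*exp(-4*t)/2 - 3*t*exp(-4*t) + exp(-4*t)]

Strategy: write A = P · J · P⁻¹ where J is a Jordan canonical form, so e^{tA} = P · e^{tJ} · P⁻¹, and e^{tJ} can be computed block-by-block.

A has Jordan form
J =
  [-4,  1,  0]
  [ 0, -4,  1]
  [ 0,  0, -4]
(up to reordering of blocks).

Per-block formulas:
  For a 3×3 Jordan block J_3(-4): exp(t · J_3(-4)) = e^(-4t)·(I + t·N + (t^2/2)·N^2), where N is the 3×3 nilpotent shift.

After assembling e^{tJ} and conjugating by P, we get:

e^{tA} =
  [t^2*exp(-4*t)/2 + 4*t*exp(-4*t) + exp(-4*t), t*exp(-4*t), t^2*exp(-4*t)/2 + 3*t*exp(-4*t)]
  [-t^2*exp(-4*t)/2 - 3*t*exp(-4*t), -t*exp(-4*t) + exp(-4*t), -t^2*exp(-4*t)/2 - 2*t*exp(-4*t)]
  [-t^2*exp(-4*t)/2 - 4*t*exp(-4*t), -t*exp(-4*t), -t^2*exp(-4*t)/2 - 3*t*exp(-4*t) + exp(-4*t)]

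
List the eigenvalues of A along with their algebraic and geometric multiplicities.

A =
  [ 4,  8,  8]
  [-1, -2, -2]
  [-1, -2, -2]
λ = 0: alg = 3, geom = 2

Step 1 — factor the characteristic polynomial to read off the algebraic multiplicities:
  χ_A(x) = x^3

Step 2 — compute geometric multiplicities via the rank-nullity identity g(λ) = n − rank(A − λI):
  rank(A − (0)·I) = 1, so dim ker(A − (0)·I) = n − 1 = 2

Summary:
  λ = 0: algebraic multiplicity = 3, geometric multiplicity = 2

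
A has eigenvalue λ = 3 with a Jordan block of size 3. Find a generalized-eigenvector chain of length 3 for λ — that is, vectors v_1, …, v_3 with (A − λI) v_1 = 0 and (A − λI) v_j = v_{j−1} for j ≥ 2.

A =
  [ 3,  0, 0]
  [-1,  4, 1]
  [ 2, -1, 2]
A Jordan chain for λ = 3 of length 3:
v_1 = (0, 1, -1)ᵀ
v_2 = (0, -1, 2)ᵀ
v_3 = (1, 0, 0)ᵀ

Let N = A − (3)·I. We want v_3 with N^3 v_3 = 0 but N^2 v_3 ≠ 0; then v_{j-1} := N · v_j for j = 3, …, 2.

Pick v_3 = (1, 0, 0)ᵀ.
Then v_2 = N · v_3 = (0, -1, 2)ᵀ.
Then v_1 = N · v_2 = (0, 1, -1)ᵀ.

Sanity check: (A − (3)·I) v_1 = (0, 0, 0)ᵀ = 0. ✓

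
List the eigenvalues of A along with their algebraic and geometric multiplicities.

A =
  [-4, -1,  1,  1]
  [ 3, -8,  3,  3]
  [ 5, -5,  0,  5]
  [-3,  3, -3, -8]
λ = -5: alg = 4, geom = 3

Step 1 — factor the characteristic polynomial to read off the algebraic multiplicities:
  χ_A(x) = (x + 5)^4

Step 2 — compute geometric multiplicities via the rank-nullity identity g(λ) = n − rank(A − λI):
  rank(A − (-5)·I) = 1, so dim ker(A − (-5)·I) = n − 1 = 3

Summary:
  λ = -5: algebraic multiplicity = 4, geometric multiplicity = 3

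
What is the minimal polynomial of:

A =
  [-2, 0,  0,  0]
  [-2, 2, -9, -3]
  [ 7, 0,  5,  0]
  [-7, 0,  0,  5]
x^3 - 5*x^2 - 4*x + 20

The characteristic polynomial is χ_A(x) = (x - 5)^2*(x - 2)*(x + 2), so the eigenvalues are known. The minimal polynomial is
  m_A(x) = Π_λ (x − λ)^{k_λ}
where k_λ is the size of the *largest* Jordan block for λ (equivalently, the smallest k with (A − λI)^k v = 0 for every generalised eigenvector v of λ).

  λ = -2: largest Jordan block has size 1, contributing (x + 2)
  λ = 2: largest Jordan block has size 1, contributing (x − 2)
  λ = 5: largest Jordan block has size 1, contributing (x − 5)

So m_A(x) = (x - 5)*(x - 2)*(x + 2) = x^3 - 5*x^2 - 4*x + 20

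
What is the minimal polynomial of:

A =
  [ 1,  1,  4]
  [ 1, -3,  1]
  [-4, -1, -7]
x^3 + 9*x^2 + 27*x + 27

The characteristic polynomial is χ_A(x) = (x + 3)^3, so the eigenvalues are known. The minimal polynomial is
  m_A(x) = Π_λ (x − λ)^{k_λ}
where k_λ is the size of the *largest* Jordan block for λ (equivalently, the smallest k with (A − λI)^k v = 0 for every generalised eigenvector v of λ).

  λ = -3: largest Jordan block has size 3, contributing (x + 3)^3

So m_A(x) = (x + 3)^3 = x^3 + 9*x^2 + 27*x + 27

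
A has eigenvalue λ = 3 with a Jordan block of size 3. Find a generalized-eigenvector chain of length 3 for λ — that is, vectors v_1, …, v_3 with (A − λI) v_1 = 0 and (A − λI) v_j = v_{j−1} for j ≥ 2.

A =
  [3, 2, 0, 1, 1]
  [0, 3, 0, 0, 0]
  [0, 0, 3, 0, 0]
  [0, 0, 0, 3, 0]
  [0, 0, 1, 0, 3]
A Jordan chain for λ = 3 of length 3:
v_1 = (1, 0, 0, 0, 0)ᵀ
v_2 = (0, 0, 0, 0, 1)ᵀ
v_3 = (0, 0, 1, 0, 0)ᵀ

Let N = A − (3)·I. We want v_3 with N^3 v_3 = 0 but N^2 v_3 ≠ 0; then v_{j-1} := N · v_j for j = 3, …, 2.

Pick v_3 = (0, 0, 1, 0, 0)ᵀ.
Then v_2 = N · v_3 = (0, 0, 0, 0, 1)ᵀ.
Then v_1 = N · v_2 = (1, 0, 0, 0, 0)ᵀ.

Sanity check: (A − (3)·I) v_1 = (0, 0, 0, 0, 0)ᵀ = 0. ✓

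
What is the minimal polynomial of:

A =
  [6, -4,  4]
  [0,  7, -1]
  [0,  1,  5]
x^2 - 12*x + 36

The characteristic polynomial is χ_A(x) = (x - 6)^3, so the eigenvalues are known. The minimal polynomial is
  m_A(x) = Π_λ (x − λ)^{k_λ}
where k_λ is the size of the *largest* Jordan block for λ (equivalently, the smallest k with (A − λI)^k v = 0 for every generalised eigenvector v of λ).

  λ = 6: largest Jordan block has size 2, contributing (x − 6)^2

So m_A(x) = (x - 6)^2 = x^2 - 12*x + 36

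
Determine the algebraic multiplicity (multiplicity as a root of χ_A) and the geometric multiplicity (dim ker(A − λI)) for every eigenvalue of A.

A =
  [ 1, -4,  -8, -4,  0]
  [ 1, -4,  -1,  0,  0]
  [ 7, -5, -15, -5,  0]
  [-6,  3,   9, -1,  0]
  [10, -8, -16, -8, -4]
λ = -5: alg = 3, geom = 1; λ = -4: alg = 2, geom = 2

Step 1 — factor the characteristic polynomial to read off the algebraic multiplicities:
  χ_A(x) = (x + 4)^2*(x + 5)^3

Step 2 — compute geometric multiplicities via the rank-nullity identity g(λ) = n − rank(A − λI):
  rank(A − (-5)·I) = 4, so dim ker(A − (-5)·I) = n − 4 = 1
  rank(A − (-4)·I) = 3, so dim ker(A − (-4)·I) = n − 3 = 2

Summary:
  λ = -5: algebraic multiplicity = 3, geometric multiplicity = 1
  λ = -4: algebraic multiplicity = 2, geometric multiplicity = 2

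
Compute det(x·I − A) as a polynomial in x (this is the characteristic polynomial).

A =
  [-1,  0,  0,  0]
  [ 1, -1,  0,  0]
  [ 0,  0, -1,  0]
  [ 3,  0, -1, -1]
x^4 + 4*x^3 + 6*x^2 + 4*x + 1

Expanding det(x·I − A) (e.g. by cofactor expansion or by noting that A is similar to its Jordan form J, which has the same characteristic polynomial as A) gives
  χ_A(x) = x^4 + 4*x^3 + 6*x^2 + 4*x + 1
which factors as (x + 1)^4. The eigenvalues (with algebraic multiplicities) are λ = -1 with multiplicity 4.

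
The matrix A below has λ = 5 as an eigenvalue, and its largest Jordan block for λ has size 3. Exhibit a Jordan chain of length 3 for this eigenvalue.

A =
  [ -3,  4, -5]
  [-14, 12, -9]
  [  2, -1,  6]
A Jordan chain for λ = 5 of length 3:
v_1 = (-2, -4, 0)ᵀ
v_2 = (-8, -14, 2)ᵀ
v_3 = (1, 0, 0)ᵀ

Let N = A − (5)·I. We want v_3 with N^3 v_3 = 0 but N^2 v_3 ≠ 0; then v_{j-1} := N · v_j for j = 3, …, 2.

Pick v_3 = (1, 0, 0)ᵀ.
Then v_2 = N · v_3 = (-8, -14, 2)ᵀ.
Then v_1 = N · v_2 = (-2, -4, 0)ᵀ.

Sanity check: (A − (5)·I) v_1 = (0, 0, 0)ᵀ = 0. ✓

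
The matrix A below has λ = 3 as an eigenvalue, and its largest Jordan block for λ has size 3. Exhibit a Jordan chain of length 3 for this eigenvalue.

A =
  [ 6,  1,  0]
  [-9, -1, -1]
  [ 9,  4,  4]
A Jordan chain for λ = 3 of length 3:
v_1 = (-1, 3, -3)ᵀ
v_2 = (1, -4, 4)ᵀ
v_3 = (0, 1, 0)ᵀ

Let N = A − (3)·I. We want v_3 with N^3 v_3 = 0 but N^2 v_3 ≠ 0; then v_{j-1} := N · v_j for j = 3, …, 2.

Pick v_3 = (0, 1, 0)ᵀ.
Then v_2 = N · v_3 = (1, -4, 4)ᵀ.
Then v_1 = N · v_2 = (-1, 3, -3)ᵀ.

Sanity check: (A − (3)·I) v_1 = (0, 0, 0)ᵀ = 0. ✓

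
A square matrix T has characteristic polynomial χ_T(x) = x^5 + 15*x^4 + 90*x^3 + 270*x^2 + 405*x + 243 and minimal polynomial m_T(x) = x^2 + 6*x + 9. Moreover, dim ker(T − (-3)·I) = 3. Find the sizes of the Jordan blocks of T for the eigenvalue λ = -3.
Block sizes for λ = -3: [2, 2, 1]

Step 1 — from the characteristic polynomial, algebraic multiplicity of λ = -3 is 5. From dim ker(T − (-3)·I) = 3, there are exactly 3 Jordan blocks for λ = -3.
Step 2 — from the minimal polynomial, the factor (x + 3)^2 tells us the largest block for λ = -3 has size 2.
Step 3 — with total size 5, 3 blocks, and largest block 2, the block sizes (in nonincreasing order) are [2, 2, 1].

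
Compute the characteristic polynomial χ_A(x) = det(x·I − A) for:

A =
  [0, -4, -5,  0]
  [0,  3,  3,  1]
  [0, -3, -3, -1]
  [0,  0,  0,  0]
x^4

Expanding det(x·I − A) (e.g. by cofactor expansion or by noting that A is similar to its Jordan form J, which has the same characteristic polynomial as A) gives
  χ_A(x) = x^4
which factors as x^4. The eigenvalues (with algebraic multiplicities) are λ = 0 with multiplicity 4.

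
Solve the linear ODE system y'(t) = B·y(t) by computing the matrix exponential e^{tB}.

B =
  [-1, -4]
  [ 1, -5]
e^{tB} =
  [2*t*exp(-3*t) + exp(-3*t), -4*t*exp(-3*t)]
  [t*exp(-3*t), -2*t*exp(-3*t) + exp(-3*t)]

Strategy: write B = P · J · P⁻¹ where J is a Jordan canonical form, so e^{tB} = P · e^{tJ} · P⁻¹, and e^{tJ} can be computed block-by-block.

B has Jordan form
J =
  [-3,  1]
  [ 0, -3]
(up to reordering of blocks).

Per-block formulas:
  For a 2×2 Jordan block J_2(-3): exp(t · J_2(-3)) = e^(-3t)·(I + t·N), where N is the 2×2 nilpotent shift.

After assembling e^{tJ} and conjugating by P, we get:

e^{tB} =
  [2*t*exp(-3*t) + exp(-3*t), -4*t*exp(-3*t)]
  [t*exp(-3*t), -2*t*exp(-3*t) + exp(-3*t)]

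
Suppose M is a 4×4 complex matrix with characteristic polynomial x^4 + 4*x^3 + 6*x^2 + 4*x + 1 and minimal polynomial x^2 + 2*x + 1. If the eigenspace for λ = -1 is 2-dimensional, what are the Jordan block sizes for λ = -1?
Block sizes for λ = -1: [2, 2]

Step 1 — from the characteristic polynomial, algebraic multiplicity of λ = -1 is 4. From dim ker(M − (-1)·I) = 2, there are exactly 2 Jordan blocks for λ = -1.
Step 2 — from the minimal polynomial, the factor (x + 1)^2 tells us the largest block for λ = -1 has size 2.
Step 3 — with total size 4, 2 blocks, and largest block 2, the block sizes (in nonincreasing order) are [2, 2].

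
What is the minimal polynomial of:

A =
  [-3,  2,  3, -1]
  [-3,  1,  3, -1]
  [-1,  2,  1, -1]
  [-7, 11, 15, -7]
x^3 + 6*x^2 + 12*x + 8

The characteristic polynomial is χ_A(x) = (x + 2)^4, so the eigenvalues are known. The minimal polynomial is
  m_A(x) = Π_λ (x − λ)^{k_λ}
where k_λ is the size of the *largest* Jordan block for λ (equivalently, the smallest k with (A − λI)^k v = 0 for every generalised eigenvector v of λ).

  λ = -2: largest Jordan block has size 3, contributing (x + 2)^3

So m_A(x) = (x + 2)^3 = x^3 + 6*x^2 + 12*x + 8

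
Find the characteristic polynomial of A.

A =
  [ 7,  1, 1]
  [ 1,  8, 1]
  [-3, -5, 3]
x^3 - 18*x^2 + 108*x - 216

Expanding det(x·I − A) (e.g. by cofactor expansion or by noting that A is similar to its Jordan form J, which has the same characteristic polynomial as A) gives
  χ_A(x) = x^3 - 18*x^2 + 108*x - 216
which factors as (x - 6)^3. The eigenvalues (with algebraic multiplicities) are λ = 6 with multiplicity 3.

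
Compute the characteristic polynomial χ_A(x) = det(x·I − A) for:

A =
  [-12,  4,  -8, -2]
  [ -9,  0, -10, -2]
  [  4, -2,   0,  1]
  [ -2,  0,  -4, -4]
x^4 + 16*x^3 + 96*x^2 + 256*x + 256

Expanding det(x·I − A) (e.g. by cofactor expansion or by noting that A is similar to its Jordan form J, which has the same characteristic polynomial as A) gives
  χ_A(x) = x^4 + 16*x^3 + 96*x^2 + 256*x + 256
which factors as (x + 4)^4. The eigenvalues (with algebraic multiplicities) are λ = -4 with multiplicity 4.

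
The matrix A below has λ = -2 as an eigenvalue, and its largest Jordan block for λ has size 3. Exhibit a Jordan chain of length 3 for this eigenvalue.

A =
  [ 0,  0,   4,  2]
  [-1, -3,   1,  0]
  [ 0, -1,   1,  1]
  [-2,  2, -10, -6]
A Jordan chain for λ = -2 of length 3:
v_1 = (0, -1, -1, 2)ᵀ
v_2 = (2, -1, 0, -2)ᵀ
v_3 = (1, 0, 0, 0)ᵀ

Let N = A − (-2)·I. We want v_3 with N^3 v_3 = 0 but N^2 v_3 ≠ 0; then v_{j-1} := N · v_j for j = 3, …, 2.

Pick v_3 = (1, 0, 0, 0)ᵀ.
Then v_2 = N · v_3 = (2, -1, 0, -2)ᵀ.
Then v_1 = N · v_2 = (0, -1, -1, 2)ᵀ.

Sanity check: (A − (-2)·I) v_1 = (0, 0, 0, 0)ᵀ = 0. ✓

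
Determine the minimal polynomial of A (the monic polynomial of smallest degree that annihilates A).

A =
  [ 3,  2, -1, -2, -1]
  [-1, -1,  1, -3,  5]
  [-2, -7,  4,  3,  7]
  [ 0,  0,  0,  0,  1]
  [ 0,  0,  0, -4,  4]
x^3 - 6*x^2 + 12*x - 8

The characteristic polynomial is χ_A(x) = (x - 2)^5, so the eigenvalues are known. The minimal polynomial is
  m_A(x) = Π_λ (x − λ)^{k_λ}
where k_λ is the size of the *largest* Jordan block for λ (equivalently, the smallest k with (A − λI)^k v = 0 for every generalised eigenvector v of λ).

  λ = 2: largest Jordan block has size 3, contributing (x − 2)^3

So m_A(x) = (x - 2)^3 = x^3 - 6*x^2 + 12*x - 8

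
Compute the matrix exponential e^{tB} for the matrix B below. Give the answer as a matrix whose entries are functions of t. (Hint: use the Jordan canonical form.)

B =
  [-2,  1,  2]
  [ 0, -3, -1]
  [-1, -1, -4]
e^{tB} =
  [-t^2*exp(-3*t)/2 + t*exp(-3*t) + exp(-3*t), -t^2*exp(-3*t)/2 + t*exp(-3*t), -t^2*exp(-3*t)/2 + 2*t*exp(-3*t)]
  [t^2*exp(-3*t)/2, t^2*exp(-3*t)/2 + exp(-3*t), t^2*exp(-3*t)/2 - t*exp(-3*t)]
  [-t*exp(-3*t), -t*exp(-3*t), -t*exp(-3*t) + exp(-3*t)]

Strategy: write B = P · J · P⁻¹ where J is a Jordan canonical form, so e^{tB} = P · e^{tJ} · P⁻¹, and e^{tJ} can be computed block-by-block.

B has Jordan form
J =
  [-3,  1,  0]
  [ 0, -3,  1]
  [ 0,  0, -3]
(up to reordering of blocks).

Per-block formulas:
  For a 3×3 Jordan block J_3(-3): exp(t · J_3(-3)) = e^(-3t)·(I + t·N + (t^2/2)·N^2), where N is the 3×3 nilpotent shift.

After assembling e^{tJ} and conjugating by P, we get:

e^{tB} =
  [-t^2*exp(-3*t)/2 + t*exp(-3*t) + exp(-3*t), -t^2*exp(-3*t)/2 + t*exp(-3*t), -t^2*exp(-3*t)/2 + 2*t*exp(-3*t)]
  [t^2*exp(-3*t)/2, t^2*exp(-3*t)/2 + exp(-3*t), t^2*exp(-3*t)/2 - t*exp(-3*t)]
  [-t*exp(-3*t), -t*exp(-3*t), -t*exp(-3*t) + exp(-3*t)]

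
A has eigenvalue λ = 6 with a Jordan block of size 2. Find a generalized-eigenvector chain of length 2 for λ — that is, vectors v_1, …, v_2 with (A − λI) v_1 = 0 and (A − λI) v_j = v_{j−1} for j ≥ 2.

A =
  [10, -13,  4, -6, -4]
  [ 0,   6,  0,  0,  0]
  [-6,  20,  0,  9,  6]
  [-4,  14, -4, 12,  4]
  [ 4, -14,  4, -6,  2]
A Jordan chain for λ = 6 of length 2:
v_1 = (4, 0, -6, -4, 4)ᵀ
v_2 = (1, 0, 0, 0, 0)ᵀ

Let N = A − (6)·I. We want v_2 with N^2 v_2 = 0 but N^1 v_2 ≠ 0; then v_{j-1} := N · v_j for j = 2, …, 2.

Pick v_2 = (1, 0, 0, 0, 0)ᵀ.
Then v_1 = N · v_2 = (4, 0, -6, -4, 4)ᵀ.

Sanity check: (A − (6)·I) v_1 = (0, 0, 0, 0, 0)ᵀ = 0. ✓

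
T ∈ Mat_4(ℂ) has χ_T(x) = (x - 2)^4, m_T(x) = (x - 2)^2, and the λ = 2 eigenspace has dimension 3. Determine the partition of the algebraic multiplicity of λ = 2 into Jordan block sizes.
Block sizes for λ = 2: [2, 1, 1]

Step 1 — from the characteristic polynomial, algebraic multiplicity of λ = 2 is 4. From dim ker(T − (2)·I) = 3, there are exactly 3 Jordan blocks for λ = 2.
Step 2 — from the minimal polynomial, the factor (x − 2)^2 tells us the largest block for λ = 2 has size 2.
Step 3 — with total size 4, 3 blocks, and largest block 2, the block sizes (in nonincreasing order) are [2, 1, 1].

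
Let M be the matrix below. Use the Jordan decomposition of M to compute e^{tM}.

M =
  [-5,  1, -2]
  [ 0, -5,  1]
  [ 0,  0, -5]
e^{tM} =
  [exp(-5*t), t*exp(-5*t), t^2*exp(-5*t)/2 - 2*t*exp(-5*t)]
  [0, exp(-5*t), t*exp(-5*t)]
  [0, 0, exp(-5*t)]

Strategy: write M = P · J · P⁻¹ where J is a Jordan canonical form, so e^{tM} = P · e^{tJ} · P⁻¹, and e^{tJ} can be computed block-by-block.

M has Jordan form
J =
  [-5,  1,  0]
  [ 0, -5,  1]
  [ 0,  0, -5]
(up to reordering of blocks).

Per-block formulas:
  For a 3×3 Jordan block J_3(-5): exp(t · J_3(-5)) = e^(-5t)·(I + t·N + (t^2/2)·N^2), where N is the 3×3 nilpotent shift.

After assembling e^{tJ} and conjugating by P, we get:

e^{tM} =
  [exp(-5*t), t*exp(-5*t), t^2*exp(-5*t)/2 - 2*t*exp(-5*t)]
  [0, exp(-5*t), t*exp(-5*t)]
  [0, 0, exp(-5*t)]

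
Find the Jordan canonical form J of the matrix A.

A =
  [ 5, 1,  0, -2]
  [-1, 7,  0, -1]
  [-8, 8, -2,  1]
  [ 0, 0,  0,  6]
J_1(-2) ⊕ J_3(6)

The characteristic polynomial is
  det(x·I − A) = x^4 - 16*x^3 + 72*x^2 - 432 = (x - 6)^3*(x + 2)

Eigenvalues and multiplicities (the geometric multiplicity of λ is n − rank(A − λI), which equals the number of Jordan blocks for λ):
  λ = -2: algebraic multiplicity = 1, geometric multiplicity = 1
  λ = 6: algebraic multiplicity = 3, geometric multiplicity = 1

Determining the block sizes for each eigenvalue:
  λ = -2: one block (gm = 1), so the single block has size am = 1 → block sizes [1]
  λ = 6: one block (gm = 1), so the single block has size am = 3 → block sizes [3]

Assembling the blocks gives a Jordan form
J =
  [-2, 0, 0, 0]
  [ 0, 6, 1, 0]
  [ 0, 0, 6, 1]
  [ 0, 0, 0, 6]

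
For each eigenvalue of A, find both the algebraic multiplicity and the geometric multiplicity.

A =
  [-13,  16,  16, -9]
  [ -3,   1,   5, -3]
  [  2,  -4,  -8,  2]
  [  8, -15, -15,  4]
λ = -4: alg = 4, geom = 2

Step 1 — factor the characteristic polynomial to read off the algebraic multiplicities:
  χ_A(x) = (x + 4)^4

Step 2 — compute geometric multiplicities via the rank-nullity identity g(λ) = n − rank(A − λI):
  rank(A − (-4)·I) = 2, so dim ker(A − (-4)·I) = n − 2 = 2

Summary:
  λ = -4: algebraic multiplicity = 4, geometric multiplicity = 2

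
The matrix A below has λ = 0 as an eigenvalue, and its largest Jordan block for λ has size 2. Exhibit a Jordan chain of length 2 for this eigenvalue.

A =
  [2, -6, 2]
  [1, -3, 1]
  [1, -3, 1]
A Jordan chain for λ = 0 of length 2:
v_1 = (2, 1, 1)ᵀ
v_2 = (1, 0, 0)ᵀ

Let N = A − (0)·I. We want v_2 with N^2 v_2 = 0 but N^1 v_2 ≠ 0; then v_{j-1} := N · v_j for j = 2, …, 2.

Pick v_2 = (1, 0, 0)ᵀ.
Then v_1 = N · v_2 = (2, 1, 1)ᵀ.

Sanity check: (A − (0)·I) v_1 = (0, 0, 0)ᵀ = 0. ✓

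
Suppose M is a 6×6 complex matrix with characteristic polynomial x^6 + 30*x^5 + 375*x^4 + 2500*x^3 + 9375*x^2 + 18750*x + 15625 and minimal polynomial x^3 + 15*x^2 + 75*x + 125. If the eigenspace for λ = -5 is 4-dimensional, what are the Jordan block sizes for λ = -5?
Block sizes for λ = -5: [3, 1, 1, 1]

Step 1 — from the characteristic polynomial, algebraic multiplicity of λ = -5 is 6. From dim ker(M − (-5)·I) = 4, there are exactly 4 Jordan blocks for λ = -5.
Step 2 — from the minimal polynomial, the factor (x + 5)^3 tells us the largest block for λ = -5 has size 3.
Step 3 — with total size 6, 4 blocks, and largest block 3, the block sizes (in nonincreasing order) are [3, 1, 1, 1].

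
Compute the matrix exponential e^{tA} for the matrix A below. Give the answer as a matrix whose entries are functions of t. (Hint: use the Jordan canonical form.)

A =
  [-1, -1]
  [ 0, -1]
e^{tA} =
  [exp(-t), -t*exp(-t)]
  [0, exp(-t)]

Strategy: write A = P · J · P⁻¹ where J is a Jordan canonical form, so e^{tA} = P · e^{tJ} · P⁻¹, and e^{tJ} can be computed block-by-block.

A has Jordan form
J =
  [-1,  1]
  [ 0, -1]
(up to reordering of blocks).

Per-block formulas:
  For a 2×2 Jordan block J_2(-1): exp(t · J_2(-1)) = e^(-1t)·(I + t·N), where N is the 2×2 nilpotent shift.

After assembling e^{tJ} and conjugating by P, we get:

e^{tA} =
  [exp(-t), -t*exp(-t)]
  [0, exp(-t)]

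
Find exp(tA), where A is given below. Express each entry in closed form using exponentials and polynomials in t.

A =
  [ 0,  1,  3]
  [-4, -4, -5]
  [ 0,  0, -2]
e^{tA} =
  [2*t*exp(-2*t) + exp(-2*t), t*exp(-2*t), t^2*exp(-2*t)/2 + 3*t*exp(-2*t)]
  [-4*t*exp(-2*t), -2*t*exp(-2*t) + exp(-2*t), -t^2*exp(-2*t) - 5*t*exp(-2*t)]
  [0, 0, exp(-2*t)]

Strategy: write A = P · J · P⁻¹ where J is a Jordan canonical form, so e^{tA} = P · e^{tJ} · P⁻¹, and e^{tJ} can be computed block-by-block.

A has Jordan form
J =
  [-2,  1,  0]
  [ 0, -2,  1]
  [ 0,  0, -2]
(up to reordering of blocks).

Per-block formulas:
  For a 3×3 Jordan block J_3(-2): exp(t · J_3(-2)) = e^(-2t)·(I + t·N + (t^2/2)·N^2), where N is the 3×3 nilpotent shift.

After assembling e^{tJ} and conjugating by P, we get:

e^{tA} =
  [2*t*exp(-2*t) + exp(-2*t), t*exp(-2*t), t^2*exp(-2*t)/2 + 3*t*exp(-2*t)]
  [-4*t*exp(-2*t), -2*t*exp(-2*t) + exp(-2*t), -t^2*exp(-2*t) - 5*t*exp(-2*t)]
  [0, 0, exp(-2*t)]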